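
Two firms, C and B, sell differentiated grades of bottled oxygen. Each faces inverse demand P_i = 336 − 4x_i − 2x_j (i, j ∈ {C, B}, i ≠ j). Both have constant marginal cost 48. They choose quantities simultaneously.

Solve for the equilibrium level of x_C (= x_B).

28.8

Firm C's profit: π = x_C(336 − 4x_C − 2x_B) − 48x_C.
∂π/∂x_C = 288 − 8x_C − 2x_B = 0 ⇒ x_C = 36 − 0.25x_B.
Setting x_C = x_B in the reaction function: x_C = 36 − 0.25x_C, so x_C = 36 / 1.25 = 28.8.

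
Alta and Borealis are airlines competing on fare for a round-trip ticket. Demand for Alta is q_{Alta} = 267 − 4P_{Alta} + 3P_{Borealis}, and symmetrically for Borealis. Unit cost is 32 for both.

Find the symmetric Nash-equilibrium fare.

Alta's profit: π = (P_{Alta} − 32)(267 − 4P_{Alta} + 3P_{Borealis}).
∂π/∂P_{Alta} = 395 − 8P_{Alta} + 3P_{Borealis} = 0 ⇒ P_{Alta} = 49.375 + 0.375P_{Borealis}.
The game is symmetric, so in equilibrium P_{Borealis} = P_{Alta}: the reaction function gives 0.625P_{Alta} = 49.375, hence P_{Alta} = 79.

79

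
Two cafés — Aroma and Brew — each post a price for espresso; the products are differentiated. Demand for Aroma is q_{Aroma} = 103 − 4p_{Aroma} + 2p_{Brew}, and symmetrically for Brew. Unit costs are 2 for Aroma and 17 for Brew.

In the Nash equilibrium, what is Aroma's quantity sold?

Aroma's profit: π = (p_{Aroma} − 2)(103 − 4p_{Aroma} + 2p_{Brew}).
∂π/∂p_{Aroma} = 111 − 8p_{Aroma} + 2p_{Brew} = 0 ⇒ p_{Aroma} = 13.875 + 0.25p_{Brew}.
Similarly p_{Brew} = 21.375 + 0.25p_{Aroma}.
Plugging p_{Brew} into Aroma's best response: p_{Aroma} = 13.875 + 0.25(21.375 + 0.25p_{Aroma}) ⇒ 0.9375p_{Aroma} = 615/32, so p_{Aroma} = 20.5.
Then p_{Brew} = 21.375 + 0.25·20.5 = 26.5.
q_{Aroma} = 103 − 4·20.5 + 2·26.5 = 74.

74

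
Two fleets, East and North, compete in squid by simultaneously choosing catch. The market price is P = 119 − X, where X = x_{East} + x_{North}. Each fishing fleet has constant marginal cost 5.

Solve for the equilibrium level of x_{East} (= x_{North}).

Fishing fleet East's profit: π = x_{East}(119 − (x_{East} + x_{North})) − 5x_{East}.
∂π/∂x_{East} = 114 − 2x_{East} − x_{North} = 0, so x_{East} = 57 − 0.5x_{North}.
By symmetry x_{North} = x_{East}; substituting into the reaction function, 1.5x_{East} = 57 and x_{East} = 38.

38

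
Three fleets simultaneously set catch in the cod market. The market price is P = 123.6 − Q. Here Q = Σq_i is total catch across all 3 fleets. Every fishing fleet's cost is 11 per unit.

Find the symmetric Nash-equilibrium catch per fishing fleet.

28.15

A representative fishing fleet's profit is π_i = q_i(123.6 − Q) − 11q_i, with Q = q_i + Σ_{j≠i} q_j.
First-order condition: 112.6 − 2q_i − Σ_{j≠i} q_j = 0.
Imposing symmetry (q_j = q for all j) turns Σ_{j≠i} q_j into 2q, so 112.6 = 4q and q = 28.15.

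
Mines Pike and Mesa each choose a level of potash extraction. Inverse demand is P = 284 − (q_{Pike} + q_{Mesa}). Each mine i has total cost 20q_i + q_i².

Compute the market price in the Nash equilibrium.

178.4

Mine Pike's profit: π = q_{Pike}(284 − (q_{Pike} + q_{Mesa})) − 20q_{Pike} − q_{Pike}².
∂π/∂q_{Pike} = 264 − 4q_{Pike} − q_{Mesa} = 0, so q_{Pike} = 66 − 0.25q_{Mesa}.
By symmetry q_{Mesa} = q_{Pike}; substituting into the reaction function, 1.25q_{Pike} = 66 and q_{Pike} = 52.8.
Equilibrium price: P = 284 − 105.6 = 178.4.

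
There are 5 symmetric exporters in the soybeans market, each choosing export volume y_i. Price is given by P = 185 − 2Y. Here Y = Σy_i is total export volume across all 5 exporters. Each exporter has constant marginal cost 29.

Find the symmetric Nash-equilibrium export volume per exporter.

A representative exporter's profit is π_i = y_i(185 − 2Y) − 29y_i, with Y = y_i + Σ_{j≠i} y_j.
First-order condition: 156 − 4y_i − 2Σ_{j≠i} y_j = 0.
With identical exporters, set every y_j = y: then 156 − 4y − 8y = 0, i.e. y = 156/12 = 13.

13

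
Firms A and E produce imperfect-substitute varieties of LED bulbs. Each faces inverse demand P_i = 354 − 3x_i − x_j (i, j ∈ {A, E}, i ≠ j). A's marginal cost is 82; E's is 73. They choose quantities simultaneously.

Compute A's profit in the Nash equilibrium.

4469.88

Firm A's profit: π = x_A(354 − 3x_A − x_E) − 82x_A.
∂π/∂x_A = 272 − 6x_A − x_E = 0 ⇒ x_A = 136/3 − (1/6)x_E.
Similarly x_E = 281/6 − (1/6)x_A.
Substituting the second reaction function into the first: x_A = 136/3 − (1/6)(281/6 − (1/6)x_A), which gives (35/36)x_A = 1351/36 ⇒ x_A = 38.6.
Then x_E = 281/6 − (1/6)·38.6 = 40.4.
P_A = 354 − 3·38.6 − 40.4 = 197.8.
Profit = (197.8 − 82)·38.6 = 4469.88.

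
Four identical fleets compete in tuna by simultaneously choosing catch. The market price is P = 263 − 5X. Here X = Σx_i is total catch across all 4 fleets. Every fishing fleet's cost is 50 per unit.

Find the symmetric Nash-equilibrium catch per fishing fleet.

8.52

A representative fishing fleet's profit is π_i = x_i(263 − 5X) − 50x_i, with X = x_i + Σ_{j≠i} x_j.
First-order condition: 213 − 10x_i − 5Σ_{j≠i} x_j = 0.
In a symmetric equilibrium every fishing fleet chooses the same x, so Σ_{j≠i} x_j = 3x. The condition becomes 213 − 25x = 0, giving x = 213/25 = 8.52.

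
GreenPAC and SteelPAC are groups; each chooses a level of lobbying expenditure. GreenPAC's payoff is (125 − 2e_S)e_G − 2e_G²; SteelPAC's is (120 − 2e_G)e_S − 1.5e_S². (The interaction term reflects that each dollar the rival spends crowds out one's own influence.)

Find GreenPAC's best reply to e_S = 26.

Expanding GreenPAC's payoff: 125e_G − 2e_Se_G − 2e_G².
∂π/∂e_G = 125 − 2e_S − 4e_G = 0, so e_G = 31.25 − 0.5e_S.
At e_S = 26: e_G = 31.25 − 0.5·26 = 18.25.

18.25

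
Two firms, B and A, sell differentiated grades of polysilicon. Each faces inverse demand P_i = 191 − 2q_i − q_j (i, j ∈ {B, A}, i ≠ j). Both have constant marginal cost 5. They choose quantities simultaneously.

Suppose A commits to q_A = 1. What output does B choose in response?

Firm B's profit: π = q_B(191 − 2q_B − q_A) − 5q_B.
∂π/∂q_B = 186 − 4q_B − q_A = 0 ⇒ q_B = 46.5 − 0.25q_A.
At q_A = 1: q_B = 46.5 − 0.25·1 = 46.25.

46.25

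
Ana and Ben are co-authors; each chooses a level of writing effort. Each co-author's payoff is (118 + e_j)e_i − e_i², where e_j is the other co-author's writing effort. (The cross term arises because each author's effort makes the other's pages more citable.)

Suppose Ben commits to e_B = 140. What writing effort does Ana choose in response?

129

Ana's payoff is (118 + e_B)e_A − e_A².
∂π/∂e_A = 118 + e_B − 2e_A = 0, so e_A = 59 + 0.5e_B.
At e_B = 140: e_A = 59 + 0.5·140 = 129.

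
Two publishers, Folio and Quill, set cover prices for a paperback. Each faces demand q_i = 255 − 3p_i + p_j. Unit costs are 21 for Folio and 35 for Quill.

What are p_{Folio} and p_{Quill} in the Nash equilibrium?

64.8, 70.8

Folio's profit: π = (p_{Folio} − 21)(255 − 3p_{Folio} + p_{Quill}).
∂π/∂p_{Folio} = 318 − 6p_{Folio} + p_{Quill} = 0 ⇒ p_{Folio} = 53 + (1/6)p_{Quill}.
Similarly p_{Quill} = 60 + (1/6)p_{Folio}.
Substituting the second reaction function into the first: p_{Folio} = 53 + (1/6)(60 + (1/6)p_{Folio}), which gives (35/36)p_{Folio} = 63 ⇒ p_{Folio} = 64.8.
Then p_{Quill} = 60 + (1/6)·64.8 = 70.8.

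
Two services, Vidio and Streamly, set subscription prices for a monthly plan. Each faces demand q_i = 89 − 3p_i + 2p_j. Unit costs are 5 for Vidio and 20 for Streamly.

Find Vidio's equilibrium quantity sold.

71.4375

Vidio's profit: π = (p_{Vidio} − 5)(89 − 3p_{Vidio} + 2p_{Streamly}).
∂π/∂p_{Vidio} = 104 − 6p_{Vidio} + 2p_{Streamly} = 0 ⇒ p_{Vidio} = 52/3 + (1/3)p_{Streamly}.
Similarly p_{Streamly} = 149/6 + (1/3)p_{Vidio}.
Solving the two reaction functions simultaneously: (1 − (1/3)(1/3))p_{Vidio} = 52/3 + (1/3)·(149/6), so (8/9)p_{Vidio} = 461/18 and p_{Vidio} = 28.8125.
Then p_{Streamly} = 149/6 + (1/3)·28.8125 = 34.4375.
q_{Vidio} = 89 − 3·28.8125 + 2·34.4375 = 71.4375.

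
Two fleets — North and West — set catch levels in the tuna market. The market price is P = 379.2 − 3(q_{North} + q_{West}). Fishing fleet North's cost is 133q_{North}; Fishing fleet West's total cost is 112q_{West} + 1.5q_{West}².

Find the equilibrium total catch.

50.64

Fishing fleet North's profit: π = q_{North}(379.2 − 3(q_{North} + q_{West})) − 133q_{North}.
∂π/∂q_{North} = 246.2 − 6q_{North} − 3q_{West} = 0, so q_{North} = 1231/30 − 0.5q_{West}.
For West: ∂π/∂q_{West} = 267.2 − 9q_{West} − 3q_{North} = 0 ⇒ q_{West} = 1336/45 − (1/3)q_{North}.
Substituting the second reaction function into the first: q_{North} = 1231/30 − 0.5(1336/45 − (1/3)q_{North}), which gives (5/6)q_{North} = 2357/90 ⇒ q_{North} = 2357/75.
Then q_{West} = 1336/45 − (1/3)·(2357/75) = 1441/75.
Total catch: 2357/75 + 1441/75 = 50.64.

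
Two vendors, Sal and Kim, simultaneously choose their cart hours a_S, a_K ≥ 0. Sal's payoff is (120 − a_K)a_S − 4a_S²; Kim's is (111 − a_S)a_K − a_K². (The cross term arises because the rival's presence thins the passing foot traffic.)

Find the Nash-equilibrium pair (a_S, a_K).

8.6, 51.2

Expanding Sal's payoff: 120a_S − a_Ka_S − 4a_S².
∂π/∂a_S = 120 − a_K − 8a_S = 0, so a_S = 15 − 0.125a_K.
Likewise for Kim: a_K = 55.5 − 0.5a_S.
Substituting the second reaction function into the first: a_S = 15 − 0.125(55.5 − 0.5a_S), which gives 0.9375a_S = 8.0625 ⇒ a_S = 8.6.
Then a_K = 55.5 − 0.5·8.6 = 51.2.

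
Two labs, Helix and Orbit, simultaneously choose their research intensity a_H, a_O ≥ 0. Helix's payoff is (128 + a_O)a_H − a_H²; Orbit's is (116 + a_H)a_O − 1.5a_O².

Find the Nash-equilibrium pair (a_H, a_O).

Expanding Helix's payoff: 128a_H + a_Oa_H − a_H².
∂π/∂a_H = 128 + a_O − 2a_H = 0, so a_H = 64 + 0.5a_O.
Likewise for Orbit: a_O = 116/3 + (1/3)a_H.
Solving the two reaction functions simultaneously: (1 − (0.5)(1/3))a_H = 64 + 0.5·(116/3), so (5/6)a_H = 250/3 and a_H = 100.
Then a_O = 116/3 + (1/3)·100 = 72.

100, 72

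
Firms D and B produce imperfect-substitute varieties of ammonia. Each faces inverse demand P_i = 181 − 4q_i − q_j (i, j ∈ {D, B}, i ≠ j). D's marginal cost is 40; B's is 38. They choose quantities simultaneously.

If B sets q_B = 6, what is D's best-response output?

Firm D's profit: π = q_D(181 − 4q_D − q_B) − 40q_D.
∂π/∂q_D = 141 − 8q_D − q_B = 0 ⇒ q_D = 17.625 − 0.125q_B.
At q_B = 6: q_D = 17.625 − 0.125·6 = 16.875.

16.875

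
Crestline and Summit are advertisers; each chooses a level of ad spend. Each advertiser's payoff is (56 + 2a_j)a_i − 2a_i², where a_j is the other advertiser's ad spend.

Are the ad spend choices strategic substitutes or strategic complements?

Crestline's payoff is (56 + 2a_S)a_C − 2a_C².
∂π/∂a_C = 56 + 2a_S − 4a_C = 0, so a_C = 14 + 0.5a_S.
The best-response slope da_C/da_S = 0.5 > 0: the reaction function is upward-sloping, so the choices are strategic complements.

strategic complements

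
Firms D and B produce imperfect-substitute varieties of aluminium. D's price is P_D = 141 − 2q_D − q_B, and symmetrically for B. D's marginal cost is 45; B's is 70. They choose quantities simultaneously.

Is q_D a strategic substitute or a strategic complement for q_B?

strategic substitutes

Firm D's profit: π = q_D(141 − 2q_D − q_B) − 45q_D.
∂π/∂q_D = 96 − 4q_D − q_B = 0 ⇒ q_D = 24 − 0.25q_B.
The best-response slope dq_D/dq_B = −0.25 < 0: the reaction function is downward-sloping, so the choices are strategic substitutes.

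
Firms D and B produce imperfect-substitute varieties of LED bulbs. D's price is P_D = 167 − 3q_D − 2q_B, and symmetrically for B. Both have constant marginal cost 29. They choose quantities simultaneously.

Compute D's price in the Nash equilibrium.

80.75

Firm D's profit: π = q_D(167 − 3q_D − 2q_B) − 29q_D.
∂π/∂q_D = 138 − 6q_D − 2q_B = 0 ⇒ q_D = 23 − (1/3)q_B.
The game is symmetric, so in equilibrium q_B = q_D: the reaction function gives (4/3)q_D = 23, hence q_D = 17.25.
P_D = 167 − 3·17.25 − 2·17.25 = 80.75.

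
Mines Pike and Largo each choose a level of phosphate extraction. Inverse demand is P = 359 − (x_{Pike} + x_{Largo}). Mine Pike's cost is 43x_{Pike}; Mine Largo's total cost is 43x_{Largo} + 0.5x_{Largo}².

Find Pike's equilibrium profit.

Mine Pike's profit: π = x_{Pike}(359 − (x_{Pike} + x_{Largo})) − 43x_{Pike}.
∂π/∂x_{Pike} = 316 − 2x_{Pike} − x_{Largo} = 0, so x_{Pike} = 158 − 0.5x_{Largo}.
For Largo: ∂π/∂x_{Largo} = 316 − 3x_{Largo} − x_{Pike} = 0 ⇒ x_{Largo} = 316/3 − (1/3)x_{Pike}.
Plugging x_{Largo} into Pike's best response: x_{Pike} = 158 − 0.5(316/3 − (1/3)x_{Pike}) ⇒ (5/6)x_{Pike} = 316/3, so x_{Pike} = 126.4.
Then x_{Largo} = 316/3 − (1/3)·126.4 = 63.2.
Price P = 359 − 189.6 = 169.4.
Pike's profit: (169.4 − 43)·126.4 = 15976.96.

15976.96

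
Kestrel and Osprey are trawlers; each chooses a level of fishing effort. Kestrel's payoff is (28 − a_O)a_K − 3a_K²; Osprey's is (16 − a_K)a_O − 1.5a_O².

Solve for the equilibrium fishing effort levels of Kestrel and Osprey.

Expanding Kestrel's payoff: 28a_K − a_Oa_K − 3a_K².
∂π/∂a_K = 28 − a_O − 6a_K = 0, so a_K = 14/3 − (1/6)a_O.
Likewise for Osprey: a_O = 16/3 − (1/3)a_K.
Substituting the second reaction function into the first: a_K = 14/3 − (1/6)(16/3 − (1/3)a_K), which gives (17/18)a_K = 34/9 ⇒ a_K = 4.
Then a_O = 16/3 − (1/3)·4 = 4.

4, 4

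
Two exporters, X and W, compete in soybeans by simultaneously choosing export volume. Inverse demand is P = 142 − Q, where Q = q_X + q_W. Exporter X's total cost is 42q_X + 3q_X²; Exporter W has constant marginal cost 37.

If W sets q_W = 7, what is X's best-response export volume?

11.625

Exporter X's profit: π = q_X(142 − (q_X + q_W)) − 42q_X − 3q_X².
∂π/∂q_X = 100 − 8q_X − q_W = 0, so q_X = 12.5 − 0.125q_W.
At q_W = 7: q_X = 12.5 − 0.125·7 = 11.625.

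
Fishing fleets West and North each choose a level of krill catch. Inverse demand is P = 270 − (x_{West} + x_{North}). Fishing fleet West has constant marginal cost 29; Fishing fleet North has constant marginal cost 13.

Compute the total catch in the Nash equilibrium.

166

Fishing fleet West's profit: π = x_{West}(270 − (x_{West} + x_{North})) − 29x_{West}.
∂π/∂x_{West} = 241 − 2x_{West} − x_{North} = 0, so x_{West} = 120.5 − 0.5x_{North}.
By the same steps for North: x_{North} = 128.5 − 0.5x_{West}.
Solving the two reaction functions simultaneously: (1 − (−0.5)(−0.5))x_{West} = 120.5 − 0.5·128.5, so 0.75x_{West} = 56.25 and x_{West} = 75.
Then x_{North} = 128.5 − 0.5·75 = 91.
Total catch: 75 + 91 = 166.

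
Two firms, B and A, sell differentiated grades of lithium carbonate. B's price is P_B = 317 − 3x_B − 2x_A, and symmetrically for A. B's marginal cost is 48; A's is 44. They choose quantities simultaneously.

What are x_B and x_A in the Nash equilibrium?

33.375, 34.375

Firm B's profit: π = x_B(317 − 3x_B − 2x_A) − 48x_B.
∂π/∂x_B = 269 − 6x_B − 2x_A = 0 ⇒ x_B = 269/6 − (1/3)x_A.
Similarly x_A = 45.5 − (1/3)x_B.
Plugging x_A into B's best response: x_B = 269/6 − (1/3)(45.5 − (1/3)x_B) ⇒ (8/9)x_B = 89/3, so x_B = 33.375.
Then x_A = 45.5 − (1/3)·33.375 = 34.375.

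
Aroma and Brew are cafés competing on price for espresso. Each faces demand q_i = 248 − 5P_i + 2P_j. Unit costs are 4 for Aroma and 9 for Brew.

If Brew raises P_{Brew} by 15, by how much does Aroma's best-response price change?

Aroma's profit: π = (P_{Aroma} − 4)(248 − 5P_{Aroma} + 2P_{Brew}).
∂π/∂P_{Aroma} = 268 − 10P_{Aroma} + 2P_{Brew} = 0 ⇒ P_{Aroma} = 26.8 + 0.2P_{Brew}.
The reaction-function slope is 0.2, so a 15-unit rise in P_{Brew} moves P_{Aroma} by 0.2 × 15 = 3. Aroma's best response rises — the actions are strategic complements.

3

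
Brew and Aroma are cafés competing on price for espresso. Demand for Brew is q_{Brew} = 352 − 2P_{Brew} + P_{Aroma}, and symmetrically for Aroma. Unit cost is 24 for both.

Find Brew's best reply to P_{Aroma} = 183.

Brew's profit: π = (P_{Brew} − 24)(352 − 2P_{Brew} + P_{Aroma}).
∂π/∂P_{Brew} = 400 − 4P_{Brew} + P_{Aroma} = 0 ⇒ P_{Brew} = 100 + 0.25P_{Aroma}.
At P_{Aroma} = 183: P_{Brew} = 100 + 0.25·183 = 145.75.

145.75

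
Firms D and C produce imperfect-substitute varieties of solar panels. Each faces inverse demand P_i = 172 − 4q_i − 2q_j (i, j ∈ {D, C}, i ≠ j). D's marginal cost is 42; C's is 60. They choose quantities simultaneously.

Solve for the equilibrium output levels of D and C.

Firm D's profit: π = q_D(172 − 4q_D − 2q_C) − 42q_D.
∂π/∂q_D = 130 − 8q_D − 2q_C = 0 ⇒ q_D = 16.25 − 0.25q_C.
Similarly q_C = 14 − 0.25q_D.
Solving the two reaction functions simultaneously: (1 − (−0.25)(−0.25))q_D = 16.25 − 0.25·14, so 0.9375q_D = 12.75 and q_D = 13.6.
Then q_C = 14 − 0.25·13.6 = 10.6.

13.6, 10.6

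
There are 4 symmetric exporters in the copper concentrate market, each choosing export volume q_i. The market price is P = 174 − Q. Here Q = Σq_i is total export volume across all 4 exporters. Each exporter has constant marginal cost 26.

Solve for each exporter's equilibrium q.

A representative exporter's profit is π_i = q_i(174 − Q) − 26q_i, with Q = q_i + Σ_{j≠i} q_j.
First-order condition: 148 − 2q_i − Σ_{j≠i} q_j = 0.
Imposing symmetry (q_j = q for all j) turns Σ_{j≠i} q_j into 3q, so 148 = 5q and q = 29.6.

29.6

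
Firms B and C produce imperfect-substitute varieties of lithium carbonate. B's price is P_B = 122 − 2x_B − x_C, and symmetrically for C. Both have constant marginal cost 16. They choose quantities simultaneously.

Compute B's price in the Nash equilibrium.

Firm B's profit: π = x_B(122 − 2x_B − x_C) − 16x_B.
∂π/∂x_B = 106 − 4x_B − x_C = 0 ⇒ x_B = 26.5 − 0.25x_C.
Setting x_B = x_C in the reaction function: x_B = 26.5 − 0.25x_B, so x_B = 26.5 / 1.25 = 21.2.
P_B = 122 − 2·21.2 − 21.2 = 58.4.

58.4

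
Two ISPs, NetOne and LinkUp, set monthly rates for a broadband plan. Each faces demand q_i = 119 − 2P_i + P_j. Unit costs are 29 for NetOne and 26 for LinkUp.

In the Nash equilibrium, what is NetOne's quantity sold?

NetOne's profit: π = (P_{NetOne} − 29)(119 − 2P_{NetOne} + P_{LinkUp}).
∂π/∂P_{NetOne} = 177 − 4P_{NetOne} + P_{LinkUp} = 0 ⇒ P_{NetOne} = 44.25 + 0.25P_{LinkUp}.
Similarly P_{LinkUp} = 42.75 + 0.25P_{NetOne}.
Substituting the second reaction function into the first: P_{NetOne} = 44.25 + 0.25(42.75 + 0.25P_{NetOne}), which gives 0.9375P_{NetOne} = 54.9375 ⇒ P_{NetOne} = 58.6.
Then P_{LinkUp} = 42.75 + 0.25·58.6 = 57.4.
q_{NetOne} = 119 − 2·58.6 + 57.4 = 59.2.

59.2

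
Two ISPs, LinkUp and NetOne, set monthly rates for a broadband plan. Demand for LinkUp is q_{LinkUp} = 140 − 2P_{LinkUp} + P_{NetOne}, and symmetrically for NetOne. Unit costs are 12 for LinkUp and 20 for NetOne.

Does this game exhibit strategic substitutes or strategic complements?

LinkUp's profit: π = (P_{LinkUp} − 12)(140 − 2P_{LinkUp} + P_{NetOne}).
∂π/∂P_{LinkUp} = 164 − 4P_{LinkUp} + P_{NetOne} = 0 ⇒ P_{LinkUp} = 41 + 0.25P_{NetOne}.
The best-response slope dP_{LinkUp}/dP_{NetOne} = 0.25 > 0: the reaction function is upward-sloping, so the choices are strategic complements.

strategic complements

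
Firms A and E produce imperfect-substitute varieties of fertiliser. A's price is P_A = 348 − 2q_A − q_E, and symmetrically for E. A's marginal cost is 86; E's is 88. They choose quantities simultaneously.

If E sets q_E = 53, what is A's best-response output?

Firm A's profit: π = q_A(348 − 2q_A − q_E) − 86q_A.
∂π/∂q_A = 262 − 4q_A − q_E = 0 ⇒ q_A = 65.5 − 0.25q_E.
At q_E = 53: q_A = 65.5 − 0.25·53 = 52.25.

52.25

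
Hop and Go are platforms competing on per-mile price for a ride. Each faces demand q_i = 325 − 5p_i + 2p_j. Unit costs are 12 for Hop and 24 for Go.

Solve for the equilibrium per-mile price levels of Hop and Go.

49.375, 54.375

Hop's profit: π = (p_{Hop} − 12)(325 − 5p_{Hop} + 2p_{Go}).
∂π/∂p_{Hop} = 385 − 10p_{Hop} + 2p_{Go} = 0 ⇒ p_{Hop} = 38.5 + 0.2p_{Go}.
Similarly p_{Go} = 44.5 + 0.2p_{Hop}.
Solving the two reaction functions simultaneously: (1 − (0.2)(0.2))p_{Hop} = 38.5 + 0.2·44.5, so 0.96p_{Hop} = 47.4 and p_{Hop} = 49.375.
Then p_{Go} = 44.5 + 0.2·49.375 = 54.375.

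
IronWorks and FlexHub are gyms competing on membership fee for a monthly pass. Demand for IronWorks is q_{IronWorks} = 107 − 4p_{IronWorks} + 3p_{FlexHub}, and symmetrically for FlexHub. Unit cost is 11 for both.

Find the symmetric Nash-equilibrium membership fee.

IronWorks's profit: π = (p_{IronWorks} − 11)(107 − 4p_{IronWorks} + 3p_{FlexHub}).
∂π/∂p_{IronWorks} = 151 − 8p_{IronWorks} + 3p_{FlexHub} = 0 ⇒ p_{IronWorks} = 18.875 + 0.375p_{FlexHub}.
Setting p_{IronWorks} = p_{FlexHub} in the reaction function: p_{IronWorks} = 18.875 + 0.375p_{IronWorks}, so p_{IronWorks} = 18.875 / 0.625 = 30.2.

30.2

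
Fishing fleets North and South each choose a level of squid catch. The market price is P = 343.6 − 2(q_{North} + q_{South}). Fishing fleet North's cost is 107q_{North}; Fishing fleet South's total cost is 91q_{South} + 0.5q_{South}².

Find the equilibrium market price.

Fishing fleet North's profit: π = q_{North}(343.6 − 2(q_{North} + q_{South})) − 107q_{North}.
∂π/∂q_{North} = 236.6 − 4q_{North} − 2q_{South} = 0, so q_{North} = 59.15 − 0.5q_{South}.
For South: ∂π/∂q_{South} = 252.6 − 5q_{South} − 2q_{North} = 0 ⇒ q_{South} = 50.52 − 0.4q_{North}.
Plugging q_{South} into North's best response: q_{North} = 59.15 − 0.5(50.52 − 0.4q_{North}) ⇒ 0.8q_{North} = 33.89, so q_{North} = 42.3625.
Then q_{South} = 50.52 − 0.4·42.3625 = 33.575.
Equilibrium price: P = 343.6 − 2·75.9375 = 191.725.

191.725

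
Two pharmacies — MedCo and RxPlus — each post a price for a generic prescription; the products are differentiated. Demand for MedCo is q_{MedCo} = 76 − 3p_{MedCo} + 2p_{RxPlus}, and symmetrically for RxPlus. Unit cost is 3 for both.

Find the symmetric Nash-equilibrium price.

21.25

MedCo's profit: π = (p_{MedCo} − 3)(76 − 3p_{MedCo} + 2p_{RxPlus}).
∂π/∂p_{MedCo} = 85 − 6p_{MedCo} + 2p_{RxPlus} = 0 ⇒ p_{MedCo} = 85/6 + (1/3)p_{RxPlus}.
By symmetry p_{RxPlus} = p_{MedCo}; substituting into the reaction function, (2/3)p_{MedCo} = 85/6 and p_{MedCo} = 21.25.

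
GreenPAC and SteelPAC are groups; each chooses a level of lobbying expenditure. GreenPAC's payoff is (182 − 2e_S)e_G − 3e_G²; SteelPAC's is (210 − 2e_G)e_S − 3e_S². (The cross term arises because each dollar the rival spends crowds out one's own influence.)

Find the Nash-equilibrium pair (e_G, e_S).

Expanding GreenPAC's payoff: 182e_G − 2e_Se_G − 3e_G².
∂π/∂e_G = 182 − 2e_S − 6e_G = 0, so e_G = 91/3 − (1/3)e_S.
Likewise for SteelPAC: e_S = 35 − (1/3)e_G.
Solving the two reaction functions simultaneously: (1 − (−1/3)(−1/3))e_G = 91/3 − (1/3)·35, so (8/9)e_G = 56/3 and e_G = 21.
Then e_S = 35 − (1/3)·21 = 28.

21, 28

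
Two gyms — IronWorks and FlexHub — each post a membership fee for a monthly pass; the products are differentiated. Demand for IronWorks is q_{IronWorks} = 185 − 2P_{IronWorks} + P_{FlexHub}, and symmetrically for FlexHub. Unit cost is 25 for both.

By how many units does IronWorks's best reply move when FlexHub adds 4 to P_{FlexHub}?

IronWorks's profit: π = (P_{IronWorks} − 25)(185 − 2P_{IronWorks} + P_{FlexHub}).
∂π/∂P_{IronWorks} = 235 − 4P_{IronWorks} + P_{FlexHub} = 0 ⇒ P_{IronWorks} = 58.75 + 0.25P_{FlexHub}.
The reaction-function slope is 0.25, so a 4-unit rise in P_{FlexHub} moves P_{IronWorks} by 0.25 × 4 = 1. IronWorks's best response rises — the actions are strategic complements.

1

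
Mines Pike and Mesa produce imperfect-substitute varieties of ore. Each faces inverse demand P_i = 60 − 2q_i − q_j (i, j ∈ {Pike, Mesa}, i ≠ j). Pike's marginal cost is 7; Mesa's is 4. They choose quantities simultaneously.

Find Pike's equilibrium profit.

216.32

Mine Pike's profit: π = q_{Pike}(60 − 2q_{Pike} − q_{Mesa}) − 7q_{Pike}.
∂π/∂q_{Pike} = 53 − 4q_{Pike} − q_{Mesa} = 0 ⇒ q_{Pike} = 13.25 − 0.25q_{Mesa}.
Similarly q_{Mesa} = 14 − 0.25q_{Pike}.
Substituting the second reaction function into the first: q_{Pike} = 13.25 − 0.25(14 − 0.25q_{Pike}), which gives 0.9375q_{Pike} = 9.75 ⇒ q_{Pike} = 10.4.
Then q_{Mesa} = 14 − 0.25·10.4 = 11.4.
P_{Pike} = 60 − 2·10.4 − 11.4 = 27.8.
Profit = (27.8 − 7)·10.4 = 216.32.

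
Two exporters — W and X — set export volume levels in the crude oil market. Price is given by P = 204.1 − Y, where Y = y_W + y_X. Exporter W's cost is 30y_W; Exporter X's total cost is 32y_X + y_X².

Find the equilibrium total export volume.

Exporter W's profit: π = y_W(204.1 − (y_W + y_X)) − 30y_W.
∂π/∂y_W = 174.1 − 2y_W − y_X = 0, so y_W = 87.05 − 0.5y_X.
For X: ∂π/∂y_X = 172.1 − 4y_X − y_W = 0 ⇒ y_X = 43.025 − 0.25y_W.
Substituting the second reaction function into the first: y_W = 87.05 − 0.5(43.025 − 0.25y_W), which gives 0.875y_W = 65.5375 ⇒ y_W = 74.9.
Then y_X = 43.025 − 0.25·74.9 = 24.3.
Total export volume: 74.9 + 24.3 = 99.2.

99.2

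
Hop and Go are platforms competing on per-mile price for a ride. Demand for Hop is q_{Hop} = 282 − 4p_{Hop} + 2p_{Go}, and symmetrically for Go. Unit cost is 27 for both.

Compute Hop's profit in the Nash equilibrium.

Hop's profit: π = (p_{Hop} − 27)(282 − 4p_{Hop} + 2p_{Go}).
∂π/∂p_{Hop} = 390 − 8p_{Hop} + 2p_{Go} = 0 ⇒ p_{Hop} = 48.75 + 0.25p_{Go}.
By symmetry p_{Go} = p_{Hop}; substituting into the reaction function, 0.75p_{Hop} = 48.75 and p_{Hop} = 65.
q_{Hop} = 282 − 4·65 + 2·65 = 152.
Profit = (65 − 27)·152 = 5776.

5776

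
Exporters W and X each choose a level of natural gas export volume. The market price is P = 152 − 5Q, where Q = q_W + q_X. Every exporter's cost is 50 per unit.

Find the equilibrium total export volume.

13.6

Exporter W's profit: π = q_W(152 − 5(q_W + q_X)) − 50q_W.
∂π/∂q_W = 102 − 10q_W − 5q_X = 0, so q_W = 10.2 − 0.5q_X.
The game is symmetric, so in equilibrium q_X = q_W: the reaction function gives 1.5q_W = 10.2, hence q_W = 6.8.
Total export volume: 6.8 + 6.8 = 13.6.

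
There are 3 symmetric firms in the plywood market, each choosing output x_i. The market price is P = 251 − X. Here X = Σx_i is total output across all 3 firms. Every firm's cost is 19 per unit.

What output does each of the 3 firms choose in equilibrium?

58

A representative firm's profit is π_i = x_i(251 − X) − 19x_i, with X = x_i + Σ_{j≠i} x_j.
First-order condition: 232 − 2x_i − Σ_{j≠i} x_j = 0.
With identical firms, set every x_j = x: then 232 − 2x − 2x = 0, i.e. x = 232/4 = 58.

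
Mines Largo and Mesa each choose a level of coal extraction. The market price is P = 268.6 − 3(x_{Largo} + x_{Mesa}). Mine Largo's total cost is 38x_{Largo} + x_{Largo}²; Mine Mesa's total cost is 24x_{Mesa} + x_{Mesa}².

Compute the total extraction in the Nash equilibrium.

Mine Largo's profit: π = x_{Largo}(268.6 − 3(x_{Largo} + x_{Mesa})) − 38x_{Largo} − x_{Largo}².
∂π/∂x_{Largo} = 230.6 − 8x_{Largo} − 3x_{Mesa} = 0, so x_{Largo} = 28.825 − 0.375x_{Mesa}.
By the same steps for Mesa: x_{Mesa} = 30.575 − 0.375x_{Largo}.
Plugging x_{Mesa} into Largo's best response: x_{Largo} = 28.825 − 0.375(30.575 − 0.375x_{Largo}) ⇒ (55/64)x_{Largo} = 1111/64, so x_{Largo} = 20.2.
Then x_{Mesa} = 30.575 − 0.375·20.2 = 23.
Total extraction: 20.2 + 23 = 43.2.

43.2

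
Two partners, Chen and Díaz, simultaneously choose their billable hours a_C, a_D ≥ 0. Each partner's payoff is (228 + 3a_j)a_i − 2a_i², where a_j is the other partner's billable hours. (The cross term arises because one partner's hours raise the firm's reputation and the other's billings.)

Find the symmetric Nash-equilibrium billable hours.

228

Chen's payoff is (228 + 3a_D)a_C − 2a_C².
∂π/∂a_C = 228 + 3a_D − 4a_C = 0, so a_C = 57 + 0.75a_D.
By symmetry a_D = a_C; substituting into the reaction function, 0.25a_C = 57 and a_C = 228.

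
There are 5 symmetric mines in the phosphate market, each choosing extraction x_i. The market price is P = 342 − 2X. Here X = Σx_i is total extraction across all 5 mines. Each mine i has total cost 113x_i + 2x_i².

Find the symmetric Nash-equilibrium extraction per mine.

A representative mine's profit is π_i = x_i(342 − 2X) − 113x_i − 2x_i², with X = x_i + Σ_{j≠i} x_j.
First-order condition: 229 − 8x_i − 2Σ_{j≠i} x_j = 0.
Imposing symmetry (x_j = x for all j) turns Σ_{j≠i} x_j into 4x, so 229 = 16x and x = 14.3125.

14.3125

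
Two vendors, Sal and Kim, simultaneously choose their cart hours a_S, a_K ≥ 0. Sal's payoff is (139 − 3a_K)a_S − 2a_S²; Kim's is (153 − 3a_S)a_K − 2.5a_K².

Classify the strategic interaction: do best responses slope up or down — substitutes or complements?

strategic substitutes

Expanding Sal's payoff: 139a_S − 3a_Ka_S − 2a_S².
∂π/∂a_S = 139 − 3a_K − 4a_S = 0, so a_S = 34.75 − 0.75a_K.
The best-response slope da_S/da_K = −0.75 < 0: the reaction function is downward-sloping, so the choices are strategic substitutes.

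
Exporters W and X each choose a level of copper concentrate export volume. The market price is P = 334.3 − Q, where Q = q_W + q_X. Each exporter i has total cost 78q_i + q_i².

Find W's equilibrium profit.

5255.1752

Exporter W's profit: π = q_W(334.3 − (q_W + q_X)) − 78q_W − q_W².
∂π/∂q_W = 256.3 − 4q_W − q_X = 0, so q_W = 64.075 − 0.25q_X.
Setting q_W = q_X in the reaction function: q_W = 64.075 − 0.25q_W, so q_W = 64.075 / 1.25 = 51.26.
Price P = 334.3 − 102.52 = 231.78.
W's profit: (231.78 − 78)·51.26 − (51.26)² = 5255.1752.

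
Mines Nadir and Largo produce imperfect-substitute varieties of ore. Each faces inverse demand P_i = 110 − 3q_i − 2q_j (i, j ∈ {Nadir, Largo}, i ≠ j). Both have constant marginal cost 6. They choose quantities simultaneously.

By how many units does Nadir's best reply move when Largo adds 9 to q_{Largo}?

Mine Nadir's profit: π = q_{Nadir}(110 − 3q_{Nadir} − 2q_{Largo}) − 6q_{Nadir}.
∂π/∂q_{Nadir} = 104 − 6q_{Nadir} − 2q_{Largo} = 0 ⇒ q_{Nadir} = 52/3 − (1/3)q_{Largo}.
The reaction-function slope is −1/3, so a 9-unit rise in q_{Largo} moves q_{Nadir} by −1/3 × 9 = −3. Nadir's best response falls — the actions are strategic substitutes.

-3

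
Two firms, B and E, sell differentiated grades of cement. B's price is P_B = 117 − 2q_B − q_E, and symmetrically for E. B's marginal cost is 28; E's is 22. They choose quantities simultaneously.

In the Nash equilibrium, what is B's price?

Firm B's profit: π = q_B(117 − 2q_B − q_E) − 28q_B.
∂π/∂q_B = 89 − 4q_B − q_E = 0 ⇒ q_B = 22.25 − 0.25q_E.
Similarly q_E = 23.75 − 0.25q_B.
Substituting the second reaction function into the first: q_B = 22.25 − 0.25(23.75 − 0.25q_B), which gives 0.9375q_B = 16.3125 ⇒ q_B = 17.4.
Then q_E = 23.75 − 0.25·17.4 = 19.4.
P_B = 117 − 2·17.4 − 19.4 = 62.8.

62.8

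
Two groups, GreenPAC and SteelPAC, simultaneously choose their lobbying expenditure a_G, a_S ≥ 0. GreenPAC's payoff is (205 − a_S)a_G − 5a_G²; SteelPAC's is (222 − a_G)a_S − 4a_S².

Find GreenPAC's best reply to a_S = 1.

Expanding GreenPAC's payoff: 205a_G − a_Sa_G − 5a_G².
∂π/∂a_G = 205 − a_S − 10a_G = 0, so a_G = 20.5 − 0.1a_S.
At a_S = 1: a_G = 20.5 − 0.1·1 = 20.4.

20.4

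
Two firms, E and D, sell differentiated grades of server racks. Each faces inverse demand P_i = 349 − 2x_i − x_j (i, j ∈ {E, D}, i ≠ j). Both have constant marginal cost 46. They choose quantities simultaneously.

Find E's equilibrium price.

167.2

Firm E's profit: π = x_E(349 − 2x_E − x_D) − 46x_E.
∂π/∂x_E = 303 − 4x_E − x_D = 0 ⇒ x_E = 75.75 − 0.25x_D.
The game is symmetric, so in equilibrium x_D = x_E: the reaction function gives 1.25x_E = 75.75, hence x_E = 60.6.
P_E = 349 − 2·60.6 − 60.6 = 167.2.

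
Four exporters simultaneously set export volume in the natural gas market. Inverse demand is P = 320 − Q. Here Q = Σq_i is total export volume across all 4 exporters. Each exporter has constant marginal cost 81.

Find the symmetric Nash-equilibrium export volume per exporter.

47.8

A representative exporter's profit is π_i = q_i(320 − Q) − 81q_i, with Q = q_i + Σ_{j≠i} q_j.
First-order condition: 239 − 2q_i − Σ_{j≠i} q_j = 0.
With identical exporters, set every q_j = q: then 239 − 2q − 3q = 0, i.e. q = 239/5 = 47.8.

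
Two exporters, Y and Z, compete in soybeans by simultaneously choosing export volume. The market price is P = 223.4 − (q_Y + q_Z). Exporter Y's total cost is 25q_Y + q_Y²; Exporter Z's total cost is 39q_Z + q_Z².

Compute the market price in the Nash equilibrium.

Exporter Y's profit: π = q_Y(223.4 − (q_Y + q_Z)) − 25q_Y − q_Y².
∂π/∂q_Y = 198.4 − 4q_Y − q_Z = 0, so q_Y = 49.6 − 0.25q_Z.
By the same steps for Z: q_Z = 46.1 − 0.25q_Y.
Substituting the second reaction function into the first: q_Y = 49.6 − 0.25(46.1 − 0.25q_Y), which gives 0.9375q_Y = 38.075 ⇒ q_Y = 3046/75.
Then q_Z = 46.1 − 0.25·(3046/75) = 2696/75.
Equilibrium price: P = 223.4 − 76.56 = 146.84.

146.84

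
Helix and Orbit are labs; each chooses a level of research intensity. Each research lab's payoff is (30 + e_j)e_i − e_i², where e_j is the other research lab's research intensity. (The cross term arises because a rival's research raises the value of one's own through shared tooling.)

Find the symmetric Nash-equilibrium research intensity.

30

Helix's payoff is (30 + e_O)e_H − e_H².
∂π/∂e_H = 30 + e_O − 2e_H = 0, so e_H = 15 + 0.5e_O.
The game is symmetric, so in equilibrium e_O = e_H: the reaction function gives 0.5e_H = 15, hence e_H = 30.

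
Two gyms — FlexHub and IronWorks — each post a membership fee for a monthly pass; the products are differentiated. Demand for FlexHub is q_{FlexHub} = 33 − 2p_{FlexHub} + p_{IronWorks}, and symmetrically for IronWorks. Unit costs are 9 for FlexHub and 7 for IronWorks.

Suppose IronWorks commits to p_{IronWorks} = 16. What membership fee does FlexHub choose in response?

FlexHub's profit: π = (p_{FlexHub} − 9)(33 − 2p_{FlexHub} + p_{IronWorks}).
∂π/∂p_{FlexHub} = 51 − 4p_{FlexHub} + p_{IronWorks} = 0 ⇒ p_{FlexHub} = 12.75 + 0.25p_{IronWorks}.
At p_{IronWorks} = 16: p_{FlexHub} = 12.75 + 0.25·16 = 16.75.

16.75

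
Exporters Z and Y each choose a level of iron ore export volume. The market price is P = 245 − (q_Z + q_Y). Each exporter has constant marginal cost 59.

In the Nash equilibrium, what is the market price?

Exporter Z's profit: π = q_Z(245 − (q_Z + q_Y)) − 59q_Z.
∂π/∂q_Z = 186 − 2q_Z − q_Y = 0, so q_Z = 93 − 0.5q_Y.
Setting q_Z = q_Y in the reaction function: q_Z = 93 − 0.5q_Z, so q_Z = 93 / 1.5 = 62.
Equilibrium price: P = 245 − 124 = 121.

121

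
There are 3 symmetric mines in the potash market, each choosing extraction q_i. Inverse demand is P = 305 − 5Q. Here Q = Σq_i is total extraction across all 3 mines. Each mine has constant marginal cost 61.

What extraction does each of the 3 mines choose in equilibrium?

A representative mine's profit is π_i = q_i(305 − 5Q) − 61q_i, with Q = q_i + Σ_{j≠i} q_j.
First-order condition: 244 − 10q_i − 5Σ_{j≠i} q_j = 0.
Imposing symmetry (q_j = q for all j) turns Σ_{j≠i} q_j into 2q, so 244 = 20q and q = 12.2.

12.2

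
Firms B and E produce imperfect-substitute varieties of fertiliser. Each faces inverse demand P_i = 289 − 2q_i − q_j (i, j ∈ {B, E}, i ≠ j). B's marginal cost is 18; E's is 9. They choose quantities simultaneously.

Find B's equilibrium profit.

5745.92

Firm B's profit: π = q_B(289 − 2q_B − q_E) − 18q_B.
∂π/∂q_B = 271 − 4q_B − q_E = 0 ⇒ q_B = 67.75 − 0.25q_E.
Similarly q_E = 70 − 0.25q_B.
Solving the two reaction functions simultaneously: (1 − (−0.25)(−0.25))q_B = 67.75 − 0.25·70, so 0.9375q_B = 50.25 and q_B = 53.6.
Then q_E = 70 − 0.25·53.6 = 56.6.
P_B = 289 − 2·53.6 − 56.6 = 125.2.
Profit = (125.2 − 18)·53.6 = 5745.92.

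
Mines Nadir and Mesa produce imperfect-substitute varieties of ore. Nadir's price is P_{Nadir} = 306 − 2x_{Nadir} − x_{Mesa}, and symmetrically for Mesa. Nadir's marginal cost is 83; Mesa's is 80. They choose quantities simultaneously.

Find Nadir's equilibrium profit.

Mine Nadir's profit: π = x_{Nadir}(306 − 2x_{Nadir} − x_{Mesa}) − 83x_{Nadir}.
∂π/∂x_{Nadir} = 223 − 4x_{Nadir} − x_{Mesa} = 0 ⇒ x_{Nadir} = 55.75 − 0.25x_{Mesa}.
Similarly x_{Mesa} = 56.5 − 0.25x_{Nadir}.
Solving the two reaction functions simultaneously: (1 − (−0.25)(−0.25))x_{Nadir} = 55.75 − 0.25·56.5, so 0.9375x_{Nadir} = 41.625 and x_{Nadir} = 44.4.
Then x_{Mesa} = 56.5 − 0.25·44.4 = 45.4.
P_{Nadir} = 306 − 2·44.4 − 45.4 = 171.8.
Profit = (171.8 − 83)·44.4 = 3942.72.

3942.72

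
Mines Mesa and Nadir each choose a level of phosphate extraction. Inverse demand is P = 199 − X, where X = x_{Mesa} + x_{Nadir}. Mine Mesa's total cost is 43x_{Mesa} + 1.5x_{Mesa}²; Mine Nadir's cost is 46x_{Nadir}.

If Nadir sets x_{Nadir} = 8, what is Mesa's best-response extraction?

Mine Mesa's profit: π = x_{Mesa}(199 − (x_{Mesa} + x_{Nadir})) − 43x_{Mesa} − 1.5x_{Mesa}².
∂π/∂x_{Mesa} = 156 − 5x_{Mesa} − x_{Nadir} = 0, so x_{Mesa} = 31.2 − 0.2x_{Nadir}.
At x_{Nadir} = 8: x_{Mesa} = 31.2 − 0.2·8 = 29.6.

29.6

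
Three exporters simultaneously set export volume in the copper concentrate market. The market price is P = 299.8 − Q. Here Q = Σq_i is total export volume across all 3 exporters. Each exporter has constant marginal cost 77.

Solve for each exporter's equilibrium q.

A representative exporter's profit is π_i = q_i(299.8 − Q) − 77q_i, with Q = q_i + Σ_{j≠i} q_j.
First-order condition: 222.8 − 2q_i − Σ_{j≠i} q_j = 0.
With identical exporters, set every q_j = q: then 222.8 − 2q − 2q = 0, i.e. q = 222.8/4 = 55.7.

55.7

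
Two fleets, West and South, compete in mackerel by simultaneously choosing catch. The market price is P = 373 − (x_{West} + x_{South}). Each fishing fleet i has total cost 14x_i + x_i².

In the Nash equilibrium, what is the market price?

Fishing fleet West's profit: π = x_{West}(373 − (x_{West} + x_{South})) − 14x_{West} − x_{West}².
∂π/∂x_{West} = 359 − 4x_{West} − x_{South} = 0, so x_{West} = 89.75 − 0.25x_{South}.
By symmetry x_{South} = x_{West}; substituting into the reaction function, 1.25x_{West} = 89.75 and x_{West} = 71.8.
Equilibrium price: P = 373 − 143.6 = 229.4.

229.4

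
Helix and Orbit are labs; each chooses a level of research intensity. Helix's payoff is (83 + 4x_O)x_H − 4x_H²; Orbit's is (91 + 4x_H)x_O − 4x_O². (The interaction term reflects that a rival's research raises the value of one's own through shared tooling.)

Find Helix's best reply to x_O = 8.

14.375

Expanding Helix's payoff: 83x_H + 4x_Ox_H − 4x_H².
∂π/∂x_H = 83 + 4x_O − 8x_H = 0, so x_H = 10.375 + 0.5x_O.
At x_O = 8: x_H = 10.375 + 0.5·8 = 14.375.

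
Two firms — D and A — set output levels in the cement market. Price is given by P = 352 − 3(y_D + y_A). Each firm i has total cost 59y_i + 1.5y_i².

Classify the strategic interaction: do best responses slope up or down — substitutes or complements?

strategic substitutes

Firm D's profit: π = y_D(352 − 3(y_D + y_A)) − 59y_D − 1.5y_D².
∂π/∂y_D = 293 − 9y_D − 3y_A = 0, so y_D = 293/9 − (1/3)y_A.
The best-response slope dy_D/dy_A = −1/3 < 0: the reaction function is downward-sloping, so the choices are strategic substitutes.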